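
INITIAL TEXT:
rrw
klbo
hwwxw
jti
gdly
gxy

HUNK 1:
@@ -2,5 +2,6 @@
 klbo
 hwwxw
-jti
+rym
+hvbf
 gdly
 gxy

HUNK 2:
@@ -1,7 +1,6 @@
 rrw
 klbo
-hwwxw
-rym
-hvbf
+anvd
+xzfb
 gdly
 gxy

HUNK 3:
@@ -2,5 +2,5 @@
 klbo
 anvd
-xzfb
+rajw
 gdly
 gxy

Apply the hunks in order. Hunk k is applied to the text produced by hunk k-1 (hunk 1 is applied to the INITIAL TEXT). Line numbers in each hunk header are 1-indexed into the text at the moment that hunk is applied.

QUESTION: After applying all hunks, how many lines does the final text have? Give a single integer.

Hunk 1: at line 2 remove [jti] add [rym,hvbf] -> 7 lines: rrw klbo hwwxw rym hvbf gdly gxy
Hunk 2: at line 1 remove [hwwxw,rym,hvbf] add [anvd,xzfb] -> 6 lines: rrw klbo anvd xzfb gdly gxy
Hunk 3: at line 2 remove [xzfb] add [rajw] -> 6 lines: rrw klbo anvd rajw gdly gxy
Final line count: 6

Answer: 6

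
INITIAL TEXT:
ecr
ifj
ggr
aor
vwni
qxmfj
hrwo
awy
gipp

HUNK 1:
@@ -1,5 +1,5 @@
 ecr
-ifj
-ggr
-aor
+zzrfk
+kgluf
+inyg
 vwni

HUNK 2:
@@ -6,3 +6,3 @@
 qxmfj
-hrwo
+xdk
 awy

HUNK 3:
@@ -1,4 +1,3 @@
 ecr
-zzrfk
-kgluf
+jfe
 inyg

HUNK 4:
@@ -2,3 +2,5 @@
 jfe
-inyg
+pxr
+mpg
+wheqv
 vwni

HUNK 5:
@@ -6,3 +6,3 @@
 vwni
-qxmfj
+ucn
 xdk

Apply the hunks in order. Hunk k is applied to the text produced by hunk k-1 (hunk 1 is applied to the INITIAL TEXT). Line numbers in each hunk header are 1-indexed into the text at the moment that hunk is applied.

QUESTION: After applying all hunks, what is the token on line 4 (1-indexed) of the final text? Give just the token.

Answer: mpg

Derivation:
Hunk 1: at line 1 remove [ifj,ggr,aor] add [zzrfk,kgluf,inyg] -> 9 lines: ecr zzrfk kgluf inyg vwni qxmfj hrwo awy gipp
Hunk 2: at line 6 remove [hrwo] add [xdk] -> 9 lines: ecr zzrfk kgluf inyg vwni qxmfj xdk awy gipp
Hunk 3: at line 1 remove [zzrfk,kgluf] add [jfe] -> 8 lines: ecr jfe inyg vwni qxmfj xdk awy gipp
Hunk 4: at line 2 remove [inyg] add [pxr,mpg,wheqv] -> 10 lines: ecr jfe pxr mpg wheqv vwni qxmfj xdk awy gipp
Hunk 5: at line 6 remove [qxmfj] add [ucn] -> 10 lines: ecr jfe pxr mpg wheqv vwni ucn xdk awy gipp
Final line 4: mpg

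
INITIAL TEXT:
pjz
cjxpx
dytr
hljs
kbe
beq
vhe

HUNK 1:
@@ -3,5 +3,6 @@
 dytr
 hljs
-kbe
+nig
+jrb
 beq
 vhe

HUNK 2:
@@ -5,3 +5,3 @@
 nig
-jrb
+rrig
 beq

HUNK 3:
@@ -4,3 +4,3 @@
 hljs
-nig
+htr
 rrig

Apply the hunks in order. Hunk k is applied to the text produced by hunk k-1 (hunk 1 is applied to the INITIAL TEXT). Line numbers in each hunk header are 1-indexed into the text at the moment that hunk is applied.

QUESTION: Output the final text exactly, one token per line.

Hunk 1: at line 3 remove [kbe] add [nig,jrb] -> 8 lines: pjz cjxpx dytr hljs nig jrb beq vhe
Hunk 2: at line 5 remove [jrb] add [rrig] -> 8 lines: pjz cjxpx dytr hljs nig rrig beq vhe
Hunk 3: at line 4 remove [nig] add [htr] -> 8 lines: pjz cjxpx dytr hljs htr rrig beq vhe

Answer: pjz
cjxpx
dytr
hljs
htr
rrig
beq
vhe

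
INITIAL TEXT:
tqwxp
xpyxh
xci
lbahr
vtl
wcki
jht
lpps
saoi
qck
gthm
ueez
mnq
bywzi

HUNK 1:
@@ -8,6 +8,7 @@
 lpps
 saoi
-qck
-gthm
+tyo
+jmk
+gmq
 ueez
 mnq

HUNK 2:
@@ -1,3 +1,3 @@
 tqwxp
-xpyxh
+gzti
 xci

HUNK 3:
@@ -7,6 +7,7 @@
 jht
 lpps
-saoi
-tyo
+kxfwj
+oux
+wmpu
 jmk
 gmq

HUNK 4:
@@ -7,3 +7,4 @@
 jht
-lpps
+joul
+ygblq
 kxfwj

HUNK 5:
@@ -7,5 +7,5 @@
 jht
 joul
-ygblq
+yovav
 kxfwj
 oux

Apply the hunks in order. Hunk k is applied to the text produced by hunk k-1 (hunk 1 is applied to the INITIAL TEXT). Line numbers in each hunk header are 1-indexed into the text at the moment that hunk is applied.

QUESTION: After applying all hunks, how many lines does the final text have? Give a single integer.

Hunk 1: at line 8 remove [qck,gthm] add [tyo,jmk,gmq] -> 15 lines: tqwxp xpyxh xci lbahr vtl wcki jht lpps saoi tyo jmk gmq ueez mnq bywzi
Hunk 2: at line 1 remove [xpyxh] add [gzti] -> 15 lines: tqwxp gzti xci lbahr vtl wcki jht lpps saoi tyo jmk gmq ueez mnq bywzi
Hunk 3: at line 7 remove [saoi,tyo] add [kxfwj,oux,wmpu] -> 16 lines: tqwxp gzti xci lbahr vtl wcki jht lpps kxfwj oux wmpu jmk gmq ueez mnq bywzi
Hunk 4: at line 7 remove [lpps] add [joul,ygblq] -> 17 lines: tqwxp gzti xci lbahr vtl wcki jht joul ygblq kxfwj oux wmpu jmk gmq ueez mnq bywzi
Hunk 5: at line 7 remove [ygblq] add [yovav] -> 17 lines: tqwxp gzti xci lbahr vtl wcki jht joul yovav kxfwj oux wmpu jmk gmq ueez mnq bywzi
Final line count: 17

Answer: 17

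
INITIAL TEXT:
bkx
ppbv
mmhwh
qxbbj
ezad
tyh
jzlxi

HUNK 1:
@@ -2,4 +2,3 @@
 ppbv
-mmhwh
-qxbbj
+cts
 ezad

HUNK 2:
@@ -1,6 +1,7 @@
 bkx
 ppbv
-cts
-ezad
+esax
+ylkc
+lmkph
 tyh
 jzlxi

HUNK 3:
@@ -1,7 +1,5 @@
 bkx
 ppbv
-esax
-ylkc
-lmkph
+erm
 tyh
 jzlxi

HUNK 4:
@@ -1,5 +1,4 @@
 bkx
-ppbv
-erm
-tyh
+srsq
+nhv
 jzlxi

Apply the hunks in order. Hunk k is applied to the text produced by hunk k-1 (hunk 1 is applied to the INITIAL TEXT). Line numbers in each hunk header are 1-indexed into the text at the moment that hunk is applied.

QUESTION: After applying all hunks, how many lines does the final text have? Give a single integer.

Answer: 4

Derivation:
Hunk 1: at line 2 remove [mmhwh,qxbbj] add [cts] -> 6 lines: bkx ppbv cts ezad tyh jzlxi
Hunk 2: at line 1 remove [cts,ezad] add [esax,ylkc,lmkph] -> 7 lines: bkx ppbv esax ylkc lmkph tyh jzlxi
Hunk 3: at line 1 remove [esax,ylkc,lmkph] add [erm] -> 5 lines: bkx ppbv erm tyh jzlxi
Hunk 4: at line 1 remove [ppbv,erm,tyh] add [srsq,nhv] -> 4 lines: bkx srsq nhv jzlxi
Final line count: 4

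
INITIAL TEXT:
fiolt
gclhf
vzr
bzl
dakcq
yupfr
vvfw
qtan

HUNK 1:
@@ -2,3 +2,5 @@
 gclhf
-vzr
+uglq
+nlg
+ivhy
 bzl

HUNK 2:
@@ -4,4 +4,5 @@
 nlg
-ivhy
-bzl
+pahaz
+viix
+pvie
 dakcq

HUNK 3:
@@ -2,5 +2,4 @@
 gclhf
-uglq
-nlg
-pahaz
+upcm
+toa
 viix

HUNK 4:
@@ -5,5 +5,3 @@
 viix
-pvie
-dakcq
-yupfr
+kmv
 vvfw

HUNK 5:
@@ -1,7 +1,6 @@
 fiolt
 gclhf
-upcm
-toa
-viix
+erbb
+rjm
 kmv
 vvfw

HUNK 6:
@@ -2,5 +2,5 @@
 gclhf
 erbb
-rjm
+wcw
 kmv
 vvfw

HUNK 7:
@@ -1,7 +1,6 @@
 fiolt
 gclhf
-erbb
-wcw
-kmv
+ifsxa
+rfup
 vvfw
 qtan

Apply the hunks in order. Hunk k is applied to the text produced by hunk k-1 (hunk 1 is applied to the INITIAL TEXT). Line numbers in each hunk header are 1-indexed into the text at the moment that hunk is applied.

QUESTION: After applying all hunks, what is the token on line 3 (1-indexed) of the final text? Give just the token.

Answer: ifsxa

Derivation:
Hunk 1: at line 2 remove [vzr] add [uglq,nlg,ivhy] -> 10 lines: fiolt gclhf uglq nlg ivhy bzl dakcq yupfr vvfw qtan
Hunk 2: at line 4 remove [ivhy,bzl] add [pahaz,viix,pvie] -> 11 lines: fiolt gclhf uglq nlg pahaz viix pvie dakcq yupfr vvfw qtan
Hunk 3: at line 2 remove [uglq,nlg,pahaz] add [upcm,toa] -> 10 lines: fiolt gclhf upcm toa viix pvie dakcq yupfr vvfw qtan
Hunk 4: at line 5 remove [pvie,dakcq,yupfr] add [kmv] -> 8 lines: fiolt gclhf upcm toa viix kmv vvfw qtan
Hunk 5: at line 1 remove [upcm,toa,viix] add [erbb,rjm] -> 7 lines: fiolt gclhf erbb rjm kmv vvfw qtan
Hunk 6: at line 2 remove [rjm] add [wcw] -> 7 lines: fiolt gclhf erbb wcw kmv vvfw qtan
Hunk 7: at line 1 remove [erbb,wcw,kmv] add [ifsxa,rfup] -> 6 lines: fiolt gclhf ifsxa rfup vvfw qtan
Final line 3: ifsxa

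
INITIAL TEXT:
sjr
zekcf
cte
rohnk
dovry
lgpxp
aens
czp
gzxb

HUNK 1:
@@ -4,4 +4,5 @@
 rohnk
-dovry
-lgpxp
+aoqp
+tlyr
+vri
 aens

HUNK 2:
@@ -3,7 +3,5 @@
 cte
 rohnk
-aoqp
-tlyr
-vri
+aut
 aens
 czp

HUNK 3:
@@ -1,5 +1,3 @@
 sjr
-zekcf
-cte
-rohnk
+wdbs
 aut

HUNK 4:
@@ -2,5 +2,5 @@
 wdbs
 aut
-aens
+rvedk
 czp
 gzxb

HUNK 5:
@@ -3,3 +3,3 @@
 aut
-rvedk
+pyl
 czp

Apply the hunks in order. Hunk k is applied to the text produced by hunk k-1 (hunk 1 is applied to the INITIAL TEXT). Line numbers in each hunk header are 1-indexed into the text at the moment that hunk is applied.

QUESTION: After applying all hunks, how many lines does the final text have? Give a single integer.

Hunk 1: at line 4 remove [dovry,lgpxp] add [aoqp,tlyr,vri] -> 10 lines: sjr zekcf cte rohnk aoqp tlyr vri aens czp gzxb
Hunk 2: at line 3 remove [aoqp,tlyr,vri] add [aut] -> 8 lines: sjr zekcf cte rohnk aut aens czp gzxb
Hunk 3: at line 1 remove [zekcf,cte,rohnk] add [wdbs] -> 6 lines: sjr wdbs aut aens czp gzxb
Hunk 4: at line 2 remove [aens] add [rvedk] -> 6 lines: sjr wdbs aut rvedk czp gzxb
Hunk 5: at line 3 remove [rvedk] add [pyl] -> 6 lines: sjr wdbs aut pyl czp gzxb
Final line count: 6

Answer: 6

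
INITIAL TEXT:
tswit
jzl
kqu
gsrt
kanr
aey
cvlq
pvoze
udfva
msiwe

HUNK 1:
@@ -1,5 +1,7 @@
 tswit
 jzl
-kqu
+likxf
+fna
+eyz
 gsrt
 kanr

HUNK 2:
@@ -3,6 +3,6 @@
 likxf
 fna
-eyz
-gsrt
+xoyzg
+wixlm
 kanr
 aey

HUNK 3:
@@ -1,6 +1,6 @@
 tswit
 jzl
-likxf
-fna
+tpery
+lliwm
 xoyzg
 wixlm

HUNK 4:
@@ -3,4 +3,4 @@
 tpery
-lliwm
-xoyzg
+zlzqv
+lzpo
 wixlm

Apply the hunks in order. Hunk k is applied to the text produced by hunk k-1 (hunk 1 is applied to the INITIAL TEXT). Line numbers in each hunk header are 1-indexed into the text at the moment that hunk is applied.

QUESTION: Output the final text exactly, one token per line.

Answer: tswit
jzl
tpery
zlzqv
lzpo
wixlm
kanr
aey
cvlq
pvoze
udfva
msiwe

Derivation:
Hunk 1: at line 1 remove [kqu] add [likxf,fna,eyz] -> 12 lines: tswit jzl likxf fna eyz gsrt kanr aey cvlq pvoze udfva msiwe
Hunk 2: at line 3 remove [eyz,gsrt] add [xoyzg,wixlm] -> 12 lines: tswit jzl likxf fna xoyzg wixlm kanr aey cvlq pvoze udfva msiwe
Hunk 3: at line 1 remove [likxf,fna] add [tpery,lliwm] -> 12 lines: tswit jzl tpery lliwm xoyzg wixlm kanr aey cvlq pvoze udfva msiwe
Hunk 4: at line 3 remove [lliwm,xoyzg] add [zlzqv,lzpo] -> 12 lines: tswit jzl tpery zlzqv lzpo wixlm kanr aey cvlq pvoze udfva msiwe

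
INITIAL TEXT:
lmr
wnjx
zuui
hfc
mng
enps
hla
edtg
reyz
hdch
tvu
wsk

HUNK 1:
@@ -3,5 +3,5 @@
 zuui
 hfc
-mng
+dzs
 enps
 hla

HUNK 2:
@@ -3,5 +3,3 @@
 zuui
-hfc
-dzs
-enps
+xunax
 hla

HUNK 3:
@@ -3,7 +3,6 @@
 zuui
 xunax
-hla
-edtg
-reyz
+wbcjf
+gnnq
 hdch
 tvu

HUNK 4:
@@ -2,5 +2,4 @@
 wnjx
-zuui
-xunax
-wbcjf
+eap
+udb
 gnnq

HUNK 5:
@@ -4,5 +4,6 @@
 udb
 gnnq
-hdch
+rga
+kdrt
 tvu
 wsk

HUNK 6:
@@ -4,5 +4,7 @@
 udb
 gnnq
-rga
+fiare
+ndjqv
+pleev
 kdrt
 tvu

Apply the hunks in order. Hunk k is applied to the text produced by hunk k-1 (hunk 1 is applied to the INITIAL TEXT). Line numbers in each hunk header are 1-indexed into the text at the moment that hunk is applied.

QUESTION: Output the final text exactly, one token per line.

Answer: lmr
wnjx
eap
udb
gnnq
fiare
ndjqv
pleev
kdrt
tvu
wsk

Derivation:
Hunk 1: at line 3 remove [mng] add [dzs] -> 12 lines: lmr wnjx zuui hfc dzs enps hla edtg reyz hdch tvu wsk
Hunk 2: at line 3 remove [hfc,dzs,enps] add [xunax] -> 10 lines: lmr wnjx zuui xunax hla edtg reyz hdch tvu wsk
Hunk 3: at line 3 remove [hla,edtg,reyz] add [wbcjf,gnnq] -> 9 lines: lmr wnjx zuui xunax wbcjf gnnq hdch tvu wsk
Hunk 4: at line 2 remove [zuui,xunax,wbcjf] add [eap,udb] -> 8 lines: lmr wnjx eap udb gnnq hdch tvu wsk
Hunk 5: at line 4 remove [hdch] add [rga,kdrt] -> 9 lines: lmr wnjx eap udb gnnq rga kdrt tvu wsk
Hunk 6: at line 4 remove [rga] add [fiare,ndjqv,pleev] -> 11 lines: lmr wnjx eap udb gnnq fiare ndjqv pleev kdrt tvu wsk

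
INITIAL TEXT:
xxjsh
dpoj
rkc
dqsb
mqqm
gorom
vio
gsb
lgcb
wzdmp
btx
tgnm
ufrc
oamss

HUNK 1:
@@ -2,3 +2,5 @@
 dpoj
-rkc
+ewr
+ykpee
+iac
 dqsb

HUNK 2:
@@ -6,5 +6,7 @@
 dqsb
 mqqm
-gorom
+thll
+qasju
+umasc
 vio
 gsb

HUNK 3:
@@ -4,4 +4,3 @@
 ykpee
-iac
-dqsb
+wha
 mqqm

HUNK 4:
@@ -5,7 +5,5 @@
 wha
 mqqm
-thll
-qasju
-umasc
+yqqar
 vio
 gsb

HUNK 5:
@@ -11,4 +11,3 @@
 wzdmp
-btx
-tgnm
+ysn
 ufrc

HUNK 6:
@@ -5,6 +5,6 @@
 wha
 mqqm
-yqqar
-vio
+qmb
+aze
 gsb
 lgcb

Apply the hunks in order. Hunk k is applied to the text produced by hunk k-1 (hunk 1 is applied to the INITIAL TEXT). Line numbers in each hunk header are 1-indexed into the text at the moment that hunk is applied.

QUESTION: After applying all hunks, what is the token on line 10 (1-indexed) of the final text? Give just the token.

Answer: lgcb

Derivation:
Hunk 1: at line 2 remove [rkc] add [ewr,ykpee,iac] -> 16 lines: xxjsh dpoj ewr ykpee iac dqsb mqqm gorom vio gsb lgcb wzdmp btx tgnm ufrc oamss
Hunk 2: at line 6 remove [gorom] add [thll,qasju,umasc] -> 18 lines: xxjsh dpoj ewr ykpee iac dqsb mqqm thll qasju umasc vio gsb lgcb wzdmp btx tgnm ufrc oamss
Hunk 3: at line 4 remove [iac,dqsb] add [wha] -> 17 lines: xxjsh dpoj ewr ykpee wha mqqm thll qasju umasc vio gsb lgcb wzdmp btx tgnm ufrc oamss
Hunk 4: at line 5 remove [thll,qasju,umasc] add [yqqar] -> 15 lines: xxjsh dpoj ewr ykpee wha mqqm yqqar vio gsb lgcb wzdmp btx tgnm ufrc oamss
Hunk 5: at line 11 remove [btx,tgnm] add [ysn] -> 14 lines: xxjsh dpoj ewr ykpee wha mqqm yqqar vio gsb lgcb wzdmp ysn ufrc oamss
Hunk 6: at line 5 remove [yqqar,vio] add [qmb,aze] -> 14 lines: xxjsh dpoj ewr ykpee wha mqqm qmb aze gsb lgcb wzdmp ysn ufrc oamss
Final line 10: lgcb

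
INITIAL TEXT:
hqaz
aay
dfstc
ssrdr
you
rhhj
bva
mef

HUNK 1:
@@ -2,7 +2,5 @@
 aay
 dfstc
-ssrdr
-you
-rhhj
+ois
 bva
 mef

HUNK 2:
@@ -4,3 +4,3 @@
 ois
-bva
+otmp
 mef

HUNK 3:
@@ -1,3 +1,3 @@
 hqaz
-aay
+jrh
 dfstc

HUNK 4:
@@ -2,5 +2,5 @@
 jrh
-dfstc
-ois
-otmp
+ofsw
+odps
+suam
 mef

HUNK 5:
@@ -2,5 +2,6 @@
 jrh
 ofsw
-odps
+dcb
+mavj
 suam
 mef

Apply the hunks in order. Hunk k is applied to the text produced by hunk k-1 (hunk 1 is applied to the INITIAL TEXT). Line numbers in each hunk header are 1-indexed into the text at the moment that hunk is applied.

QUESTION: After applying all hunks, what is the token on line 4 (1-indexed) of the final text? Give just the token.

Answer: dcb

Derivation:
Hunk 1: at line 2 remove [ssrdr,you,rhhj] add [ois] -> 6 lines: hqaz aay dfstc ois bva mef
Hunk 2: at line 4 remove [bva] add [otmp] -> 6 lines: hqaz aay dfstc ois otmp mef
Hunk 3: at line 1 remove [aay] add [jrh] -> 6 lines: hqaz jrh dfstc ois otmp mef
Hunk 4: at line 2 remove [dfstc,ois,otmp] add [ofsw,odps,suam] -> 6 lines: hqaz jrh ofsw odps suam mef
Hunk 5: at line 2 remove [odps] add [dcb,mavj] -> 7 lines: hqaz jrh ofsw dcb mavj suam mef
Final line 4: dcb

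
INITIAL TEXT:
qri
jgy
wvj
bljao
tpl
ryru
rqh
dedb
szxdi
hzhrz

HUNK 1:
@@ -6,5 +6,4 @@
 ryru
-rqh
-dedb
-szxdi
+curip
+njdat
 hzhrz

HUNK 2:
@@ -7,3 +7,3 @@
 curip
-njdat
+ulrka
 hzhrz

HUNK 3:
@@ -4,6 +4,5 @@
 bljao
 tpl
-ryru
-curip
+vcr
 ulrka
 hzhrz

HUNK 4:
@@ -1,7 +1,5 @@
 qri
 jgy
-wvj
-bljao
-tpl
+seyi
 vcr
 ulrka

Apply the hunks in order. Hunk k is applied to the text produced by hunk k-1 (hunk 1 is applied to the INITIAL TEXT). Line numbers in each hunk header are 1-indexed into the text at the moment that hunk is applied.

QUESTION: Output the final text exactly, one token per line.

Answer: qri
jgy
seyi
vcr
ulrka
hzhrz

Derivation:
Hunk 1: at line 6 remove [rqh,dedb,szxdi] add [curip,njdat] -> 9 lines: qri jgy wvj bljao tpl ryru curip njdat hzhrz
Hunk 2: at line 7 remove [njdat] add [ulrka] -> 9 lines: qri jgy wvj bljao tpl ryru curip ulrka hzhrz
Hunk 3: at line 4 remove [ryru,curip] add [vcr] -> 8 lines: qri jgy wvj bljao tpl vcr ulrka hzhrz
Hunk 4: at line 1 remove [wvj,bljao,tpl] add [seyi] -> 6 lines: qri jgy seyi vcr ulrka hzhrz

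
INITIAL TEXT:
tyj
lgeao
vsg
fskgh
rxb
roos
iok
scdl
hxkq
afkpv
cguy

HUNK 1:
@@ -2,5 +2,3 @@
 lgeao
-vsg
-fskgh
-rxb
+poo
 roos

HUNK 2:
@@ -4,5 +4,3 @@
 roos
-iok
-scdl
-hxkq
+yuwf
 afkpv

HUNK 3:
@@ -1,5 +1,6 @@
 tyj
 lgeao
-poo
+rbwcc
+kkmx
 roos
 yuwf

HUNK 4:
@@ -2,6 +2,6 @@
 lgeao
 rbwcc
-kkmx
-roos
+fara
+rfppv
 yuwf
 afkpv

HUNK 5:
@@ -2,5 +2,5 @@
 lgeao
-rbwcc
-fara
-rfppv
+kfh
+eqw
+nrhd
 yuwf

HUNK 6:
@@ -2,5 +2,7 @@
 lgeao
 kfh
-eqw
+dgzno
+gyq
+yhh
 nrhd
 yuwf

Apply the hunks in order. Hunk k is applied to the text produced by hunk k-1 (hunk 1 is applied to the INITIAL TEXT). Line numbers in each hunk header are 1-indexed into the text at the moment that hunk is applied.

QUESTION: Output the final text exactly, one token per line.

Hunk 1: at line 2 remove [vsg,fskgh,rxb] add [poo] -> 9 lines: tyj lgeao poo roos iok scdl hxkq afkpv cguy
Hunk 2: at line 4 remove [iok,scdl,hxkq] add [yuwf] -> 7 lines: tyj lgeao poo roos yuwf afkpv cguy
Hunk 3: at line 1 remove [poo] add [rbwcc,kkmx] -> 8 lines: tyj lgeao rbwcc kkmx roos yuwf afkpv cguy
Hunk 4: at line 2 remove [kkmx,roos] add [fara,rfppv] -> 8 lines: tyj lgeao rbwcc fara rfppv yuwf afkpv cguy
Hunk 5: at line 2 remove [rbwcc,fara,rfppv] add [kfh,eqw,nrhd] -> 8 lines: tyj lgeao kfh eqw nrhd yuwf afkpv cguy
Hunk 6: at line 2 remove [eqw] add [dgzno,gyq,yhh] -> 10 lines: tyj lgeao kfh dgzno gyq yhh nrhd yuwf afkpv cguy

Answer: tyj
lgeao
kfh
dgzno
gyq
yhh
nrhd
yuwf
afkpv
cguy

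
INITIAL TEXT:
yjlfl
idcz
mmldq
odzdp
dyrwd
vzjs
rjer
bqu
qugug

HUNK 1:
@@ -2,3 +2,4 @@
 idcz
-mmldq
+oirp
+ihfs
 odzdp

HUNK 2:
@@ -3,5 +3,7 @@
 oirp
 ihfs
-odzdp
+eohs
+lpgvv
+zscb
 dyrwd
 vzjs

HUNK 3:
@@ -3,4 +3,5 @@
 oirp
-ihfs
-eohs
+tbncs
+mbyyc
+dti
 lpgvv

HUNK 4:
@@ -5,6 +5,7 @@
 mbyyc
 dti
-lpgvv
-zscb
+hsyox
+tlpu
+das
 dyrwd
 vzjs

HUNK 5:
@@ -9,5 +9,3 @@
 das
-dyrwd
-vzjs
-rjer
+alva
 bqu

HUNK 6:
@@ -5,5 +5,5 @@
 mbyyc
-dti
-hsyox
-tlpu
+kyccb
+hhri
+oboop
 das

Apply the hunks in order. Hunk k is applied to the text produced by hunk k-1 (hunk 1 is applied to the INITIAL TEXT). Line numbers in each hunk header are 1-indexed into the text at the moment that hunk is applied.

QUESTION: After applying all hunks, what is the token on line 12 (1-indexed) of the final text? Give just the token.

Answer: qugug

Derivation:
Hunk 1: at line 2 remove [mmldq] add [oirp,ihfs] -> 10 lines: yjlfl idcz oirp ihfs odzdp dyrwd vzjs rjer bqu qugug
Hunk 2: at line 3 remove [odzdp] add [eohs,lpgvv,zscb] -> 12 lines: yjlfl idcz oirp ihfs eohs lpgvv zscb dyrwd vzjs rjer bqu qugug
Hunk 3: at line 3 remove [ihfs,eohs] add [tbncs,mbyyc,dti] -> 13 lines: yjlfl idcz oirp tbncs mbyyc dti lpgvv zscb dyrwd vzjs rjer bqu qugug
Hunk 4: at line 5 remove [lpgvv,zscb] add [hsyox,tlpu,das] -> 14 lines: yjlfl idcz oirp tbncs mbyyc dti hsyox tlpu das dyrwd vzjs rjer bqu qugug
Hunk 5: at line 9 remove [dyrwd,vzjs,rjer] add [alva] -> 12 lines: yjlfl idcz oirp tbncs mbyyc dti hsyox tlpu das alva bqu qugug
Hunk 6: at line 5 remove [dti,hsyox,tlpu] add [kyccb,hhri,oboop] -> 12 lines: yjlfl idcz oirp tbncs mbyyc kyccb hhri oboop das alva bqu qugug
Final line 12: qugug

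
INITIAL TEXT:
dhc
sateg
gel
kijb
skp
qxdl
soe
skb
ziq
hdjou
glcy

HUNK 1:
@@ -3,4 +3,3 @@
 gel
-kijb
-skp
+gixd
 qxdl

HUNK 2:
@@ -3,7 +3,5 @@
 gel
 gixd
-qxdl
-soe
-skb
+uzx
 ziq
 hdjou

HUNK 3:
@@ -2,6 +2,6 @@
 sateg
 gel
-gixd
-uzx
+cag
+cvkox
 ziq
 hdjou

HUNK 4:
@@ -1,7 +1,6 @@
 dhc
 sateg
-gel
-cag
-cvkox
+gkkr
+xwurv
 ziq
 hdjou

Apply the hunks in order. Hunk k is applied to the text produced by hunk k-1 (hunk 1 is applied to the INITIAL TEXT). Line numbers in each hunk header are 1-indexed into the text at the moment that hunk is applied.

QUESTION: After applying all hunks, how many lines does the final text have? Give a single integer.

Hunk 1: at line 3 remove [kijb,skp] add [gixd] -> 10 lines: dhc sateg gel gixd qxdl soe skb ziq hdjou glcy
Hunk 2: at line 3 remove [qxdl,soe,skb] add [uzx] -> 8 lines: dhc sateg gel gixd uzx ziq hdjou glcy
Hunk 3: at line 2 remove [gixd,uzx] add [cag,cvkox] -> 8 lines: dhc sateg gel cag cvkox ziq hdjou glcy
Hunk 4: at line 1 remove [gel,cag,cvkox] add [gkkr,xwurv] -> 7 lines: dhc sateg gkkr xwurv ziq hdjou glcy
Final line count: 7

Answer: 7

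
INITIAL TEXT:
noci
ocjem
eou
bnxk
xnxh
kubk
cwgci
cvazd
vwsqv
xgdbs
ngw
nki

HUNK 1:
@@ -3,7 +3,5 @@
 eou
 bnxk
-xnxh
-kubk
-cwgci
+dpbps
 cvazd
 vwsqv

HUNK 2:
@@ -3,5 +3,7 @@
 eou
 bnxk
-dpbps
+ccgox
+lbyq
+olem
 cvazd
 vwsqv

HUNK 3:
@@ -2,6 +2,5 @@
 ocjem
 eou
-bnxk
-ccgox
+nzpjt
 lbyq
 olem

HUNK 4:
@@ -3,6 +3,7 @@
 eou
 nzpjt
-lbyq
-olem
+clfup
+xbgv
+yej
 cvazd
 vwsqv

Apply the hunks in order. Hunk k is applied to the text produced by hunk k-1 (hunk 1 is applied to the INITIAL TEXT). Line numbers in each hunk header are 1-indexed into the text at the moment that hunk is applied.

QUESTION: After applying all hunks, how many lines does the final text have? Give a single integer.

Answer: 12

Derivation:
Hunk 1: at line 3 remove [xnxh,kubk,cwgci] add [dpbps] -> 10 lines: noci ocjem eou bnxk dpbps cvazd vwsqv xgdbs ngw nki
Hunk 2: at line 3 remove [dpbps] add [ccgox,lbyq,olem] -> 12 lines: noci ocjem eou bnxk ccgox lbyq olem cvazd vwsqv xgdbs ngw nki
Hunk 3: at line 2 remove [bnxk,ccgox] add [nzpjt] -> 11 lines: noci ocjem eou nzpjt lbyq olem cvazd vwsqv xgdbs ngw nki
Hunk 4: at line 3 remove [lbyq,olem] add [clfup,xbgv,yej] -> 12 lines: noci ocjem eou nzpjt clfup xbgv yej cvazd vwsqv xgdbs ngw nki
Final line count: 12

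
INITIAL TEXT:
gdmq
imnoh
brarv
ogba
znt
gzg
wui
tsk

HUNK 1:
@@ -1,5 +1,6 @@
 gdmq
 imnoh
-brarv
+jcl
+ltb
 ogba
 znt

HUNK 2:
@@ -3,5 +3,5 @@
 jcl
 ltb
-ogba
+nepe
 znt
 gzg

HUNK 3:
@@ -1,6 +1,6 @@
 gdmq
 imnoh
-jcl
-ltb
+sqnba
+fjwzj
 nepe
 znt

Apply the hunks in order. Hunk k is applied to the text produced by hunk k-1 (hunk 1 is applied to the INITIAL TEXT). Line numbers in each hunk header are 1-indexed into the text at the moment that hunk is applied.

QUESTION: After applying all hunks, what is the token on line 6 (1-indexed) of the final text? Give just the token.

Answer: znt

Derivation:
Hunk 1: at line 1 remove [brarv] add [jcl,ltb] -> 9 lines: gdmq imnoh jcl ltb ogba znt gzg wui tsk
Hunk 2: at line 3 remove [ogba] add [nepe] -> 9 lines: gdmq imnoh jcl ltb nepe znt gzg wui tsk
Hunk 3: at line 1 remove [jcl,ltb] add [sqnba,fjwzj] -> 9 lines: gdmq imnoh sqnba fjwzj nepe znt gzg wui tsk
Final line 6: znt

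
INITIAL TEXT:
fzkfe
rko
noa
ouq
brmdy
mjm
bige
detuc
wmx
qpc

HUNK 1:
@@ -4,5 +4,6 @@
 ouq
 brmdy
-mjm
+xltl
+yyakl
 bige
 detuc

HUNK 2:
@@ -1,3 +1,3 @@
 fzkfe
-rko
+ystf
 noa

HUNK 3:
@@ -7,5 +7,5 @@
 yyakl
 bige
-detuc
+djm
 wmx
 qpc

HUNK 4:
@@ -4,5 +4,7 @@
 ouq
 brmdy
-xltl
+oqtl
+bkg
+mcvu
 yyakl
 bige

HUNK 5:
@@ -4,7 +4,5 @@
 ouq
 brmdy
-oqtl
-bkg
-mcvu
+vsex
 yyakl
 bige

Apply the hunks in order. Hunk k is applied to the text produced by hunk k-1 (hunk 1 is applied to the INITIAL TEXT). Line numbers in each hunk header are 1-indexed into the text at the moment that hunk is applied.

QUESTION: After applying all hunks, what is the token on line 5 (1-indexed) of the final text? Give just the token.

Answer: brmdy

Derivation:
Hunk 1: at line 4 remove [mjm] add [xltl,yyakl] -> 11 lines: fzkfe rko noa ouq brmdy xltl yyakl bige detuc wmx qpc
Hunk 2: at line 1 remove [rko] add [ystf] -> 11 lines: fzkfe ystf noa ouq brmdy xltl yyakl bige detuc wmx qpc
Hunk 3: at line 7 remove [detuc] add [djm] -> 11 lines: fzkfe ystf noa ouq brmdy xltl yyakl bige djm wmx qpc
Hunk 4: at line 4 remove [xltl] add [oqtl,bkg,mcvu] -> 13 lines: fzkfe ystf noa ouq brmdy oqtl bkg mcvu yyakl bige djm wmx qpc
Hunk 5: at line 4 remove [oqtl,bkg,mcvu] add [vsex] -> 11 lines: fzkfe ystf noa ouq brmdy vsex yyakl bige djm wmx qpc
Final line 5: brmdy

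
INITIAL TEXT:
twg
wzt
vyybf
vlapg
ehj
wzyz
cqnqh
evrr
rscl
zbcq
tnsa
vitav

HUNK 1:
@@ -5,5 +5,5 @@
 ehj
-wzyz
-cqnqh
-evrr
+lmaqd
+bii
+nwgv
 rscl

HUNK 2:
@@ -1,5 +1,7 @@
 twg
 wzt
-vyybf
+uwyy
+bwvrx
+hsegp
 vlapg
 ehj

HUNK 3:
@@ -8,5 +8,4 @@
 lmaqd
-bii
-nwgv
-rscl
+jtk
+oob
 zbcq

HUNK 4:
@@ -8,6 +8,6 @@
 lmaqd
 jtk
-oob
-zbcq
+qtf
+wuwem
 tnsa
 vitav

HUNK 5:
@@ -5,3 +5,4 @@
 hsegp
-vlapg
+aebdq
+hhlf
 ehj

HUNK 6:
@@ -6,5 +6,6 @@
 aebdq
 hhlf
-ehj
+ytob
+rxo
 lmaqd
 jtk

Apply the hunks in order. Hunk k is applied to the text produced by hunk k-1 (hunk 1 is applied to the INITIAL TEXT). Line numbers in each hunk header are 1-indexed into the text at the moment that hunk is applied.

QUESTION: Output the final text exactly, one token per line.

Answer: twg
wzt
uwyy
bwvrx
hsegp
aebdq
hhlf
ytob
rxo
lmaqd
jtk
qtf
wuwem
tnsa
vitav

Derivation:
Hunk 1: at line 5 remove [wzyz,cqnqh,evrr] add [lmaqd,bii,nwgv] -> 12 lines: twg wzt vyybf vlapg ehj lmaqd bii nwgv rscl zbcq tnsa vitav
Hunk 2: at line 1 remove [vyybf] add [uwyy,bwvrx,hsegp] -> 14 lines: twg wzt uwyy bwvrx hsegp vlapg ehj lmaqd bii nwgv rscl zbcq tnsa vitav
Hunk 3: at line 8 remove [bii,nwgv,rscl] add [jtk,oob] -> 13 lines: twg wzt uwyy bwvrx hsegp vlapg ehj lmaqd jtk oob zbcq tnsa vitav
Hunk 4: at line 8 remove [oob,zbcq] add [qtf,wuwem] -> 13 lines: twg wzt uwyy bwvrx hsegp vlapg ehj lmaqd jtk qtf wuwem tnsa vitav
Hunk 5: at line 5 remove [vlapg] add [aebdq,hhlf] -> 14 lines: twg wzt uwyy bwvrx hsegp aebdq hhlf ehj lmaqd jtk qtf wuwem tnsa vitav
Hunk 6: at line 6 remove [ehj] add [ytob,rxo] -> 15 lines: twg wzt uwyy bwvrx hsegp aebdq hhlf ytob rxo lmaqd jtk qtf wuwem tnsa vitav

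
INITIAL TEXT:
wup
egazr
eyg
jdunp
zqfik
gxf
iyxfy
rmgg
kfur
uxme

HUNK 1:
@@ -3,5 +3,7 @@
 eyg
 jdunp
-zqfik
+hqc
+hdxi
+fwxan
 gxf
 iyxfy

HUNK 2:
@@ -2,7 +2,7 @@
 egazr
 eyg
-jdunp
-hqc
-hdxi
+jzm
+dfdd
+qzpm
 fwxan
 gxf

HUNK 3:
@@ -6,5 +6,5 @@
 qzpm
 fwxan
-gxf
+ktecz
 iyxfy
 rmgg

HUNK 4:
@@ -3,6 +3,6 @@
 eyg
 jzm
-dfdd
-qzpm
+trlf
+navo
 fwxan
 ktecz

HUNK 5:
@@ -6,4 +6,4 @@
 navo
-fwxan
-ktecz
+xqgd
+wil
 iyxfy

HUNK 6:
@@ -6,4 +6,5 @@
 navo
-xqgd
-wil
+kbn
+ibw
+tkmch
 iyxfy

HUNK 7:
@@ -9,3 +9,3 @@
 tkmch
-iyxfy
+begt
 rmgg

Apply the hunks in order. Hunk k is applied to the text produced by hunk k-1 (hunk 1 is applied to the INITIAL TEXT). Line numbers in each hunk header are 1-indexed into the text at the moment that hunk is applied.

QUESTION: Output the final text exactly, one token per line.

Hunk 1: at line 3 remove [zqfik] add [hqc,hdxi,fwxan] -> 12 lines: wup egazr eyg jdunp hqc hdxi fwxan gxf iyxfy rmgg kfur uxme
Hunk 2: at line 2 remove [jdunp,hqc,hdxi] add [jzm,dfdd,qzpm] -> 12 lines: wup egazr eyg jzm dfdd qzpm fwxan gxf iyxfy rmgg kfur uxme
Hunk 3: at line 6 remove [gxf] add [ktecz] -> 12 lines: wup egazr eyg jzm dfdd qzpm fwxan ktecz iyxfy rmgg kfur uxme
Hunk 4: at line 3 remove [dfdd,qzpm] add [trlf,navo] -> 12 lines: wup egazr eyg jzm trlf navo fwxan ktecz iyxfy rmgg kfur uxme
Hunk 5: at line 6 remove [fwxan,ktecz] add [xqgd,wil] -> 12 lines: wup egazr eyg jzm trlf navo xqgd wil iyxfy rmgg kfur uxme
Hunk 6: at line 6 remove [xqgd,wil] add [kbn,ibw,tkmch] -> 13 lines: wup egazr eyg jzm trlf navo kbn ibw tkmch iyxfy rmgg kfur uxme
Hunk 7: at line 9 remove [iyxfy] add [begt] -> 13 lines: wup egazr eyg jzm trlf navo kbn ibw tkmch begt rmgg kfur uxme

Answer: wup
egazr
eyg
jzm
trlf
navo
kbn
ibw
tkmch
begt
rmgg
kfur
uxme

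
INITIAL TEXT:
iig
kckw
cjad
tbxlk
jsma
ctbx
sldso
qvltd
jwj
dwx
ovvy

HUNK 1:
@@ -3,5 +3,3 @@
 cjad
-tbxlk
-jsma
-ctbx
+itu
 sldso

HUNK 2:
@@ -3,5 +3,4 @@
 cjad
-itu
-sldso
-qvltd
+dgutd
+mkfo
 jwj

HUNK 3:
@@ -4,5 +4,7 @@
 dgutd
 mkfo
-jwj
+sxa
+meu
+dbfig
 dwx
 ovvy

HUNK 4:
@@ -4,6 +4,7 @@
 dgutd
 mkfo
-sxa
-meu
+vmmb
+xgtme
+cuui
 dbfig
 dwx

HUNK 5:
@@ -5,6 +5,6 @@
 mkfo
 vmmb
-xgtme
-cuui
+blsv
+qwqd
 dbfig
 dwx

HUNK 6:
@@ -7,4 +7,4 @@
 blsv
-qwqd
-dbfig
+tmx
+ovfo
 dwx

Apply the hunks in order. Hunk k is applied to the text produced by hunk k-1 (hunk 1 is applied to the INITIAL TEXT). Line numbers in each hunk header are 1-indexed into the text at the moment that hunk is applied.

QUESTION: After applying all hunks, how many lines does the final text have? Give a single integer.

Hunk 1: at line 3 remove [tbxlk,jsma,ctbx] add [itu] -> 9 lines: iig kckw cjad itu sldso qvltd jwj dwx ovvy
Hunk 2: at line 3 remove [itu,sldso,qvltd] add [dgutd,mkfo] -> 8 lines: iig kckw cjad dgutd mkfo jwj dwx ovvy
Hunk 3: at line 4 remove [jwj] add [sxa,meu,dbfig] -> 10 lines: iig kckw cjad dgutd mkfo sxa meu dbfig dwx ovvy
Hunk 4: at line 4 remove [sxa,meu] add [vmmb,xgtme,cuui] -> 11 lines: iig kckw cjad dgutd mkfo vmmb xgtme cuui dbfig dwx ovvy
Hunk 5: at line 5 remove [xgtme,cuui] add [blsv,qwqd] -> 11 lines: iig kckw cjad dgutd mkfo vmmb blsv qwqd dbfig dwx ovvy
Hunk 6: at line 7 remove [qwqd,dbfig] add [tmx,ovfo] -> 11 lines: iig kckw cjad dgutd mkfo vmmb blsv tmx ovfo dwx ovvy
Final line count: 11

Answer: 11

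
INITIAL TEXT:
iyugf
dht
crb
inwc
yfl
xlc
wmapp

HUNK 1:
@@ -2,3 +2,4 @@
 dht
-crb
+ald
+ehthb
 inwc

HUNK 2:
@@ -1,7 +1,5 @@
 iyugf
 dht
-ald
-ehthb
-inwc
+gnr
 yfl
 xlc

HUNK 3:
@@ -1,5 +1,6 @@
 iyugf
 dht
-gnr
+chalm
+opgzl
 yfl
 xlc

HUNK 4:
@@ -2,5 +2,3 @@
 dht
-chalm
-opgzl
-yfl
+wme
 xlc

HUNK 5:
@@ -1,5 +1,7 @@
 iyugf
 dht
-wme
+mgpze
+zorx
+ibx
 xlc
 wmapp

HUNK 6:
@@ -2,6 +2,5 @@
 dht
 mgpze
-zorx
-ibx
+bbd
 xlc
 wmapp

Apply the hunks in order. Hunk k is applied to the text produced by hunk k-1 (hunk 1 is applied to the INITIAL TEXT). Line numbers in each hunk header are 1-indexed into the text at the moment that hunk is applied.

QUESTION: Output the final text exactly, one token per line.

Hunk 1: at line 2 remove [crb] add [ald,ehthb] -> 8 lines: iyugf dht ald ehthb inwc yfl xlc wmapp
Hunk 2: at line 1 remove [ald,ehthb,inwc] add [gnr] -> 6 lines: iyugf dht gnr yfl xlc wmapp
Hunk 3: at line 1 remove [gnr] add [chalm,opgzl] -> 7 lines: iyugf dht chalm opgzl yfl xlc wmapp
Hunk 4: at line 2 remove [chalm,opgzl,yfl] add [wme] -> 5 lines: iyugf dht wme xlc wmapp
Hunk 5: at line 1 remove [wme] add [mgpze,zorx,ibx] -> 7 lines: iyugf dht mgpze zorx ibx xlc wmapp
Hunk 6: at line 2 remove [zorx,ibx] add [bbd] -> 6 lines: iyugf dht mgpze bbd xlc wmapp

Answer: iyugf
dht
mgpze
bbd
xlc
wmapp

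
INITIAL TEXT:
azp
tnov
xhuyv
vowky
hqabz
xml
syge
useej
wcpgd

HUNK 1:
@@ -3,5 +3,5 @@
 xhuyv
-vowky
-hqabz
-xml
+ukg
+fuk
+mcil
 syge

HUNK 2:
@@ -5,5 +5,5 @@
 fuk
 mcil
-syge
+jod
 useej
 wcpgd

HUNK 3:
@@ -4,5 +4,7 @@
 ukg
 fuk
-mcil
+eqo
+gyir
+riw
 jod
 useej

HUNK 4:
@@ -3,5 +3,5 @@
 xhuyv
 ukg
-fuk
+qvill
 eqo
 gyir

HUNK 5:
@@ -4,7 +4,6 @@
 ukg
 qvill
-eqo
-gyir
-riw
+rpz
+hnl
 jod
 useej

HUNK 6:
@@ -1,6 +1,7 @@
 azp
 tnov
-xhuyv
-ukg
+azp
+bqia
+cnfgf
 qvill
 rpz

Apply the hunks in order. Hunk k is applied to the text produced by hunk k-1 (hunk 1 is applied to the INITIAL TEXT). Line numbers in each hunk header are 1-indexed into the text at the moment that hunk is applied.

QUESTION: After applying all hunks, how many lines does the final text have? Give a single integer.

Hunk 1: at line 3 remove [vowky,hqabz,xml] add [ukg,fuk,mcil] -> 9 lines: azp tnov xhuyv ukg fuk mcil syge useej wcpgd
Hunk 2: at line 5 remove [syge] add [jod] -> 9 lines: azp tnov xhuyv ukg fuk mcil jod useej wcpgd
Hunk 3: at line 4 remove [mcil] add [eqo,gyir,riw] -> 11 lines: azp tnov xhuyv ukg fuk eqo gyir riw jod useej wcpgd
Hunk 4: at line 3 remove [fuk] add [qvill] -> 11 lines: azp tnov xhuyv ukg qvill eqo gyir riw jod useej wcpgd
Hunk 5: at line 4 remove [eqo,gyir,riw] add [rpz,hnl] -> 10 lines: azp tnov xhuyv ukg qvill rpz hnl jod useej wcpgd
Hunk 6: at line 1 remove [xhuyv,ukg] add [azp,bqia,cnfgf] -> 11 lines: azp tnov azp bqia cnfgf qvill rpz hnl jod useej wcpgd
Final line count: 11

Answer: 11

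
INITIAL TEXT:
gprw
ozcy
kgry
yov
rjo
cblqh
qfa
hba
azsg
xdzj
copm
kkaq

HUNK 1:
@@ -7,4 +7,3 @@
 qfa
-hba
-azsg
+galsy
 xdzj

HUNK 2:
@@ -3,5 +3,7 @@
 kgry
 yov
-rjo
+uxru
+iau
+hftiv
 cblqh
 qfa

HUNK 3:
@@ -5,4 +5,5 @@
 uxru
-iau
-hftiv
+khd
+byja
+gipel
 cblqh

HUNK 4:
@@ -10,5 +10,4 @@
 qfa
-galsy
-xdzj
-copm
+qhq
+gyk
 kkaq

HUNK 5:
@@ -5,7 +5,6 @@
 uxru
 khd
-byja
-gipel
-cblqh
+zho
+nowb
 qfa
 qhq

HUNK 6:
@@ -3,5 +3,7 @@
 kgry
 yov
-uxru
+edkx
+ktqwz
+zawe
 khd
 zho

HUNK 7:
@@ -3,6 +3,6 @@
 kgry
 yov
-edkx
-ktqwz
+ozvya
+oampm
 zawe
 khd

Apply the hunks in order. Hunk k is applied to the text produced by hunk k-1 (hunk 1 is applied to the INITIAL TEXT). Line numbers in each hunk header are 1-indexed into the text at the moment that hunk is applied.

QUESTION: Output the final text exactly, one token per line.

Hunk 1: at line 7 remove [hba,azsg] add [galsy] -> 11 lines: gprw ozcy kgry yov rjo cblqh qfa galsy xdzj copm kkaq
Hunk 2: at line 3 remove [rjo] add [uxru,iau,hftiv] -> 13 lines: gprw ozcy kgry yov uxru iau hftiv cblqh qfa galsy xdzj copm kkaq
Hunk 3: at line 5 remove [iau,hftiv] add [khd,byja,gipel] -> 14 lines: gprw ozcy kgry yov uxru khd byja gipel cblqh qfa galsy xdzj copm kkaq
Hunk 4: at line 10 remove [galsy,xdzj,copm] add [qhq,gyk] -> 13 lines: gprw ozcy kgry yov uxru khd byja gipel cblqh qfa qhq gyk kkaq
Hunk 5: at line 5 remove [byja,gipel,cblqh] add [zho,nowb] -> 12 lines: gprw ozcy kgry yov uxru khd zho nowb qfa qhq gyk kkaq
Hunk 6: at line 3 remove [uxru] add [edkx,ktqwz,zawe] -> 14 lines: gprw ozcy kgry yov edkx ktqwz zawe khd zho nowb qfa qhq gyk kkaq
Hunk 7: at line 3 remove [edkx,ktqwz] add [ozvya,oampm] -> 14 lines: gprw ozcy kgry yov ozvya oampm zawe khd zho nowb qfa qhq gyk kkaq

Answer: gprw
ozcy
kgry
yov
ozvya
oampm
zawe
khd
zho
nowb
qfa
qhq
gyk
kkaq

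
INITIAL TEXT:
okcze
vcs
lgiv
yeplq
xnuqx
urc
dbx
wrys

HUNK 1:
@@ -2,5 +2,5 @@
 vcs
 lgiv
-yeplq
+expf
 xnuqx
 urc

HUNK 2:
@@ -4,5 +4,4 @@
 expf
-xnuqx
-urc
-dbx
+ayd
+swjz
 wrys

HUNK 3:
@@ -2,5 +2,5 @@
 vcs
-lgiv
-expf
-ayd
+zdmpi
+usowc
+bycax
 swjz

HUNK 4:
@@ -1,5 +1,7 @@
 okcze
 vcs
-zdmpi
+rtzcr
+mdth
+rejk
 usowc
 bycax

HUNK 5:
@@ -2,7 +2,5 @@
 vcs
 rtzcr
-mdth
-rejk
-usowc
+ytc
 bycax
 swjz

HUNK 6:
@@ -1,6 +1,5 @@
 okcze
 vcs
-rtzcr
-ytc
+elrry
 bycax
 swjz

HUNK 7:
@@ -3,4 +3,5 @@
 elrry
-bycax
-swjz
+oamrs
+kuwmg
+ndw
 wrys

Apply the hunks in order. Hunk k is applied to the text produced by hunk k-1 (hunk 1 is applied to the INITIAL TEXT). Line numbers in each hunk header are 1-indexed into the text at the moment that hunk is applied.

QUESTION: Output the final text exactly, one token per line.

Answer: okcze
vcs
elrry
oamrs
kuwmg
ndw
wrys

Derivation:
Hunk 1: at line 2 remove [yeplq] add [expf] -> 8 lines: okcze vcs lgiv expf xnuqx urc dbx wrys
Hunk 2: at line 4 remove [xnuqx,urc,dbx] add [ayd,swjz] -> 7 lines: okcze vcs lgiv expf ayd swjz wrys
Hunk 3: at line 2 remove [lgiv,expf,ayd] add [zdmpi,usowc,bycax] -> 7 lines: okcze vcs zdmpi usowc bycax swjz wrys
Hunk 4: at line 1 remove [zdmpi] add [rtzcr,mdth,rejk] -> 9 lines: okcze vcs rtzcr mdth rejk usowc bycax swjz wrys
Hunk 5: at line 2 remove [mdth,rejk,usowc] add [ytc] -> 7 lines: okcze vcs rtzcr ytc bycax swjz wrys
Hunk 6: at line 1 remove [rtzcr,ytc] add [elrry] -> 6 lines: okcze vcs elrry bycax swjz wrys
Hunk 7: at line 3 remove [bycax,swjz] add [oamrs,kuwmg,ndw] -> 7 lines: okcze vcs elrry oamrs kuwmg ndw wrys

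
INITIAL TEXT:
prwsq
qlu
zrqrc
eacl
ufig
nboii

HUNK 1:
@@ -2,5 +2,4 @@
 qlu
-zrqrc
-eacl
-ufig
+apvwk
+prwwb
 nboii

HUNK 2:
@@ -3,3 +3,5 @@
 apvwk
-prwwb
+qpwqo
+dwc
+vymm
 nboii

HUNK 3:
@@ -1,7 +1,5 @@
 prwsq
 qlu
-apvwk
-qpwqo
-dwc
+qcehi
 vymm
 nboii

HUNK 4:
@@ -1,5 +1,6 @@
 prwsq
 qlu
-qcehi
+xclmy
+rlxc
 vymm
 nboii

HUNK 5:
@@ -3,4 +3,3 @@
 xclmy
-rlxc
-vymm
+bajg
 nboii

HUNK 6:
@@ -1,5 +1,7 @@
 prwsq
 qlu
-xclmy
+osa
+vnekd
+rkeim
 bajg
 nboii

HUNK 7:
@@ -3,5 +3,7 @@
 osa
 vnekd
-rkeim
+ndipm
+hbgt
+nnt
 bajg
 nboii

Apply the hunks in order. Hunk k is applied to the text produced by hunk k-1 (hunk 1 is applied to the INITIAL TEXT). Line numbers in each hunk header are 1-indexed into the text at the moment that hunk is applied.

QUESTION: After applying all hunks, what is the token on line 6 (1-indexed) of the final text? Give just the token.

Hunk 1: at line 2 remove [zrqrc,eacl,ufig] add [apvwk,prwwb] -> 5 lines: prwsq qlu apvwk prwwb nboii
Hunk 2: at line 3 remove [prwwb] add [qpwqo,dwc,vymm] -> 7 lines: prwsq qlu apvwk qpwqo dwc vymm nboii
Hunk 3: at line 1 remove [apvwk,qpwqo,dwc] add [qcehi] -> 5 lines: prwsq qlu qcehi vymm nboii
Hunk 4: at line 1 remove [qcehi] add [xclmy,rlxc] -> 6 lines: prwsq qlu xclmy rlxc vymm nboii
Hunk 5: at line 3 remove [rlxc,vymm] add [bajg] -> 5 lines: prwsq qlu xclmy bajg nboii
Hunk 6: at line 1 remove [xclmy] add [osa,vnekd,rkeim] -> 7 lines: prwsq qlu osa vnekd rkeim bajg nboii
Hunk 7: at line 3 remove [rkeim] add [ndipm,hbgt,nnt] -> 9 lines: prwsq qlu osa vnekd ndipm hbgt nnt bajg nboii
Final line 6: hbgt

Answer: hbgt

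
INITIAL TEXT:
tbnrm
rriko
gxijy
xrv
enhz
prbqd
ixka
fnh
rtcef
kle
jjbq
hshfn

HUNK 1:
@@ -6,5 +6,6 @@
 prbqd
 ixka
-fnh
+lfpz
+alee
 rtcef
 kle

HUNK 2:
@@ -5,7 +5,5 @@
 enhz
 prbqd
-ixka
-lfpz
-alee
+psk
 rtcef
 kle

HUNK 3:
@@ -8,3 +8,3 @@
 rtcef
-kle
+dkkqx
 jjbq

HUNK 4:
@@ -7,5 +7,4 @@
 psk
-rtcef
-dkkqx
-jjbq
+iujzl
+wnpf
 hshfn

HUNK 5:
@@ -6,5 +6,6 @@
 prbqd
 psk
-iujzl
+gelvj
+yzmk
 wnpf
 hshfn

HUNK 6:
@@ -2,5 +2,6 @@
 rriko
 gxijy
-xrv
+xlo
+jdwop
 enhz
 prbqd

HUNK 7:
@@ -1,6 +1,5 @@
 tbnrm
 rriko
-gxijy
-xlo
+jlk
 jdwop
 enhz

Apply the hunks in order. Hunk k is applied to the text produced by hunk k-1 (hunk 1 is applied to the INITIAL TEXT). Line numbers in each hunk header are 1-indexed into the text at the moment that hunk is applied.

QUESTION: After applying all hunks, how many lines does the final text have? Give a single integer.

Hunk 1: at line 6 remove [fnh] add [lfpz,alee] -> 13 lines: tbnrm rriko gxijy xrv enhz prbqd ixka lfpz alee rtcef kle jjbq hshfn
Hunk 2: at line 5 remove [ixka,lfpz,alee] add [psk] -> 11 lines: tbnrm rriko gxijy xrv enhz prbqd psk rtcef kle jjbq hshfn
Hunk 3: at line 8 remove [kle] add [dkkqx] -> 11 lines: tbnrm rriko gxijy xrv enhz prbqd psk rtcef dkkqx jjbq hshfn
Hunk 4: at line 7 remove [rtcef,dkkqx,jjbq] add [iujzl,wnpf] -> 10 lines: tbnrm rriko gxijy xrv enhz prbqd psk iujzl wnpf hshfn
Hunk 5: at line 6 remove [iujzl] add [gelvj,yzmk] -> 11 lines: tbnrm rriko gxijy xrv enhz prbqd psk gelvj yzmk wnpf hshfn
Hunk 6: at line 2 remove [xrv] add [xlo,jdwop] -> 12 lines: tbnrm rriko gxijy xlo jdwop enhz prbqd psk gelvj yzmk wnpf hshfn
Hunk 7: at line 1 remove [gxijy,xlo] add [jlk] -> 11 lines: tbnrm rriko jlk jdwop enhz prbqd psk gelvj yzmk wnpf hshfn
Final line count: 11

Answer: 11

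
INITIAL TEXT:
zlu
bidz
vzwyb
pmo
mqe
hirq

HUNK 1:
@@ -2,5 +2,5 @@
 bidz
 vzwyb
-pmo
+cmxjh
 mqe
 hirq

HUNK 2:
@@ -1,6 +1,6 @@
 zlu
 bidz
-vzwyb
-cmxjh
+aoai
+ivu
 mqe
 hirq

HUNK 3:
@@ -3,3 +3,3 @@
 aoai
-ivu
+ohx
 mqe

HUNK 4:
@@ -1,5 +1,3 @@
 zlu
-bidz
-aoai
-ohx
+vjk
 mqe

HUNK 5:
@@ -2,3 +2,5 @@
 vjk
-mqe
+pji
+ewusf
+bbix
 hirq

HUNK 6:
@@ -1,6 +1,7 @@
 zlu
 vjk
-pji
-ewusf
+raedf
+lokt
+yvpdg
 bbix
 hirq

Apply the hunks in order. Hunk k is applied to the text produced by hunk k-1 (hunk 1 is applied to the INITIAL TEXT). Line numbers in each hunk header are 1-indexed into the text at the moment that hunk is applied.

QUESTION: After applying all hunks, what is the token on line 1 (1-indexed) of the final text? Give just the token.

Answer: zlu

Derivation:
Hunk 1: at line 2 remove [pmo] add [cmxjh] -> 6 lines: zlu bidz vzwyb cmxjh mqe hirq
Hunk 2: at line 1 remove [vzwyb,cmxjh] add [aoai,ivu] -> 6 lines: zlu bidz aoai ivu mqe hirq
Hunk 3: at line 3 remove [ivu] add [ohx] -> 6 lines: zlu bidz aoai ohx mqe hirq
Hunk 4: at line 1 remove [bidz,aoai,ohx] add [vjk] -> 4 lines: zlu vjk mqe hirq
Hunk 5: at line 2 remove [mqe] add [pji,ewusf,bbix] -> 6 lines: zlu vjk pji ewusf bbix hirq
Hunk 6: at line 1 remove [pji,ewusf] add [raedf,lokt,yvpdg] -> 7 lines: zlu vjk raedf lokt yvpdg bbix hirq
Final line 1: zlu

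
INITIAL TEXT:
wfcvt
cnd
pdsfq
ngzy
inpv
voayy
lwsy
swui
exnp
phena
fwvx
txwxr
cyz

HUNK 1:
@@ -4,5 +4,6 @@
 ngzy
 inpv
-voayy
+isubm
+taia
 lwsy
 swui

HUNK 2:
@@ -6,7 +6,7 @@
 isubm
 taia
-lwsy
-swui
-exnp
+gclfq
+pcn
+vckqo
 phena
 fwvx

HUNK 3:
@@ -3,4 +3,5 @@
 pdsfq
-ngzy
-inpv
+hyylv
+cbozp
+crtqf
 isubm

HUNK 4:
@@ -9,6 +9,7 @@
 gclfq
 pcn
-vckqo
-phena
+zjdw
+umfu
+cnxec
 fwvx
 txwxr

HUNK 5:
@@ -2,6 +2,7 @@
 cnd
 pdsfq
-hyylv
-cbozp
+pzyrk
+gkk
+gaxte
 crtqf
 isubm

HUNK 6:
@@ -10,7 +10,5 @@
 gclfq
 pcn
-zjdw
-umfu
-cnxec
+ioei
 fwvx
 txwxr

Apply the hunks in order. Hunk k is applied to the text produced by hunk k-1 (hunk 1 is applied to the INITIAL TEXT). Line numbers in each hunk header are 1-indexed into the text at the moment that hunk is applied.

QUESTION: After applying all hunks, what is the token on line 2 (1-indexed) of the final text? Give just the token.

Answer: cnd

Derivation:
Hunk 1: at line 4 remove [voayy] add [isubm,taia] -> 14 lines: wfcvt cnd pdsfq ngzy inpv isubm taia lwsy swui exnp phena fwvx txwxr cyz
Hunk 2: at line 6 remove [lwsy,swui,exnp] add [gclfq,pcn,vckqo] -> 14 lines: wfcvt cnd pdsfq ngzy inpv isubm taia gclfq pcn vckqo phena fwvx txwxr cyz
Hunk 3: at line 3 remove [ngzy,inpv] add [hyylv,cbozp,crtqf] -> 15 lines: wfcvt cnd pdsfq hyylv cbozp crtqf isubm taia gclfq pcn vckqo phena fwvx txwxr cyz
Hunk 4: at line 9 remove [vckqo,phena] add [zjdw,umfu,cnxec] -> 16 lines: wfcvt cnd pdsfq hyylv cbozp crtqf isubm taia gclfq pcn zjdw umfu cnxec fwvx txwxr cyz
Hunk 5: at line 2 remove [hyylv,cbozp] add [pzyrk,gkk,gaxte] -> 17 lines: wfcvt cnd pdsfq pzyrk gkk gaxte crtqf isubm taia gclfq pcn zjdw umfu cnxec fwvx txwxr cyz
Hunk 6: at line 10 remove [zjdw,umfu,cnxec] add [ioei] -> 15 lines: wfcvt cnd pdsfq pzyrk gkk gaxte crtqf isubm taia gclfq pcn ioei fwvx txwxr cyz
Final line 2: cnd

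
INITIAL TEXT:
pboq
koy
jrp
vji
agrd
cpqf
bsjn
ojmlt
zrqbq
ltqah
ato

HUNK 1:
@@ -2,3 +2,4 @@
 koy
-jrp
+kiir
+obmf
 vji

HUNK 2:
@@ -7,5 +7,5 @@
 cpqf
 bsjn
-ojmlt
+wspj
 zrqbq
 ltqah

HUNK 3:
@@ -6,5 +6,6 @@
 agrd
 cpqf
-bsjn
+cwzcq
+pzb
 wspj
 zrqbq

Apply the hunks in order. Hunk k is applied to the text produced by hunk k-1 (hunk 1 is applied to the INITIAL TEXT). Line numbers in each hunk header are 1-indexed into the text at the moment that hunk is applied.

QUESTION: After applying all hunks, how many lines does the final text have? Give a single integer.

Hunk 1: at line 2 remove [jrp] add [kiir,obmf] -> 12 lines: pboq koy kiir obmf vji agrd cpqf bsjn ojmlt zrqbq ltqah ato
Hunk 2: at line 7 remove [ojmlt] add [wspj] -> 12 lines: pboq koy kiir obmf vji agrd cpqf bsjn wspj zrqbq ltqah ato
Hunk 3: at line 6 remove [bsjn] add [cwzcq,pzb] -> 13 lines: pboq koy kiir obmf vji agrd cpqf cwzcq pzb wspj zrqbq ltqah ato
Final line count: 13

Answer: 13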